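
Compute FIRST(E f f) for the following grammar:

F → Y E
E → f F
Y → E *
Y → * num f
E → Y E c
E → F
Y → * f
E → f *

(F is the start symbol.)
FIRST sets of the non-terminals involved (from the grammar, by fixed-point iteration):
  FIRST(E) = { '*', 'f' }

To compute FIRST(E f f), process the symbols left to right:
Symbol E is a non-terminal. Add FIRST(E) \ {ε} = { '*', 'f' }
E is not nullable (ε ∉ FIRST(E)), so stop here.
FIRST(E f f) = { '*', 'f' }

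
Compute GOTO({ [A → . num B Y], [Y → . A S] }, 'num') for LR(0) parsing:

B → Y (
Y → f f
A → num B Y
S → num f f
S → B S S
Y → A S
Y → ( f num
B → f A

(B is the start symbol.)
GOTO(I, 'num') = CLOSURE({ [A → αX.β] : [A → α.Xβ] ∈ I, X = 'num' })

Items with dot before 'num', with the dot advanced:
  [A → . num B Y] → [A → num . B Y]
Closure of the advanced items:
  [A → num . B Y] has the dot before B: add [B → . Y (], [B → . f A]
  [B → . Y (] has the dot before Y: add [Y → . f f], [Y → . A S], [Y → . ( f num]
  [Y → . A S] has the dot before A: add [A → . num B Y]

GOTO = { [A → . num B Y], [A → num . B Y], [B → . Y (], [B → . f A], [Y → . ( f num], [Y → . A S], [Y → . f f] }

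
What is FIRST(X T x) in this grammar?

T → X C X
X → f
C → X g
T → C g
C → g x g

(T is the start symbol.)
FIRST sets of the non-terminals involved (from the grammar, by fixed-point iteration):
  FIRST(X) = { 'f' }

To compute FIRST(X T x), process the symbols left to right:
Symbol X is a non-terminal. Add FIRST(X) \ {ε} = { 'f' }
X is not nullable (ε ∉ FIRST(X)), so stop here.
FIRST(X T x) = { 'f' }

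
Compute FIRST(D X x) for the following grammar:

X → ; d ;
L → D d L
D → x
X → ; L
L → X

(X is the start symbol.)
FIRST sets of the non-terminals involved (from the grammar, by fixed-point iteration):
  FIRST(D) = { 'x' }

To compute FIRST(D X x), process the symbols left to right:
Symbol D is a non-terminal. Add FIRST(D) \ {ε} = { 'x' }
D is not nullable (ε ∉ FIRST(D)), so stop here.
FIRST(D X x) = { 'x' }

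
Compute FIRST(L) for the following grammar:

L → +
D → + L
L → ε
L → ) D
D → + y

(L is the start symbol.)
{ ')', '+', ε }

To compute FIRST(L), examine every production with L on the left-hand side, reading each right-hand side left to right until a non-nullable symbol is reached.

From L → +:
  - '+' is a terminal: add '+' and stop
From L → ε:
  - ε-production, so ε ∈ FIRST(L)
From L → ) D:
  - ')' is a terminal: add ')' and stop

Collecting: FIRST(L) = { ')', '+', ε }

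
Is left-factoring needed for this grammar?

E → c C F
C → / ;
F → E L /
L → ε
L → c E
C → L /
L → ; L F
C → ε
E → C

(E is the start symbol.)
No, left-factoring is not needed

Left-factoring is needed when two productions for the same non-terminal
share a common prefix on the right-hand side.

Productions for E:
  E → c C F
  E → C
Productions for C:
  C → / ;
  C → L /
  C → ε
Productions for L:
  L → ε
  L → c E
  L → ; L F

No common prefixes found.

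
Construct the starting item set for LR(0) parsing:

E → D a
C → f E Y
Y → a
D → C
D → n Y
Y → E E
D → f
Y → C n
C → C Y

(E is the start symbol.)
First, augment the grammar with E' → E
I₀ = CLOSURE({ [E' → . E] }):
  [E' → . E] has the dot before E: add [E → . D a]
  [E → . D a] has the dot before D: add [D → . C], [D → . n Y], [D → . f]
  [D → . C] has the dot before C: add [C → . f E Y], [C → . C Y]
No further items can be added.

I₀ = { [C → . C Y], [C → . f E Y], [D → . C], [D → . f], [D → . n Y], [E → . D a], [E' → . E] }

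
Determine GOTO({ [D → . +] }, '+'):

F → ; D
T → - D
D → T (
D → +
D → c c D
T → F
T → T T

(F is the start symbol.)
GOTO(I, '+') = CLOSURE({ [A → αX.β] : [A → α.Xβ] ∈ I, X = '+' })

Items with dot before '+', with the dot advanced:
  [D → . +] → [D → + .]
Closure adds nothing (no advanced item has the dot before a non-terminal).

GOTO = { [D → + .] }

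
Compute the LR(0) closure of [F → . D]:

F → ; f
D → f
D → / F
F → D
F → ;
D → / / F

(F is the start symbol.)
{ [D → . / / F], [D → . / F], [D → . f], [F → . D] }

Start with: [F → . D]
  [F → . D] has the dot before D: add [D → . f], [D → . / F], [D → . / / F]
No further items can be added.

CLOSURE = { [D → . / / F], [D → . / F], [D → . f], [F → . D] }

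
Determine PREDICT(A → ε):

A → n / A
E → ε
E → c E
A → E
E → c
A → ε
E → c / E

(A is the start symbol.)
{ $ }

PREDICT(A → ε) = (FIRST(RHS) \ {ε}) ∪ (FOLLOW(A) if ε ∈ FIRST(RHS), i.e. RHS ⇒* ε)
The right-hand side is ε (FIRST(ε) = { ε }), so the predict set is FOLLOW(A) = { $ }
PREDICT(A → ε) = { $ }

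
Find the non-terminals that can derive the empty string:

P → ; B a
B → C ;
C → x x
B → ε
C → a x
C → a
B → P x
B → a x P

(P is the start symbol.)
{ 'B' }

A non-terminal is nullable if it can derive ε (the empty string): either it has an ε-production, or it has a production whose right-hand side consists entirely of nullable non-terminals.

ε-productions: B → ε
So B is immediately nullable.
No further non-terminal can be added: every production for the remaining non-terminals contains a terminal or a non-nullable non-terminal.
Nullable = { 'B' }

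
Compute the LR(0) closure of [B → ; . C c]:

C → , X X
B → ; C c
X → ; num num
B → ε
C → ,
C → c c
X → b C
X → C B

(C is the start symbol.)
Start with: [B → ; . C c]
  [B → ; . C c] has the dot before C: add [C → . , X X], [C → . ,], [C → . c c]
No further items can be added.

CLOSURE = { [B → ; . C c], [C → . , X X], [C → . ,], [C → . c c] }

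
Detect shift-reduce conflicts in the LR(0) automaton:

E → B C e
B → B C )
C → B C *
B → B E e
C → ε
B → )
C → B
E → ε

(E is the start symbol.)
A shift-reduce conflict occurs when an LR(0) state has both:
  - a complete (reduce) item [A → α .] (dot at the end), and
  - a shift item [B → β . c γ] (dot before a terminal).

Augment with E' → E and build the canonical LR(0) collection (I0 = CLOSURE({[E' → . E]}), then GOTO on every symbol after a dot until no new states appear). It has 12 states:
  I0: { [B → . )], [B → . B C )], [B → . B E e], [E → . B C e], [E → .], [E' → . E] }  — shift, reduce
  I1: { [B → ) .] }  — reduce
  I2: { [B → . )], [B → . B C )], [B → . B E e], [B → B . C )], [B → B . E e], [C → . B C *], [C → . B], [C → .], [E → . B C e], [E → .], [E → B . C e] }  — shift, 2 reduces
  I3: { [E' → E .] }  — accept
  I4: { [B → . )], [B → . B C )], [B → . B E e], [B → B . C )], [B → B . E e], [C → . B C *], [C → . B], [C → .], [C → B . C *], [C → B .], [E → . B C e], [E → .], [E → B . C e] }  — shift, 3 reduces
  I5: { [B → B C . )], [E → B C . e] }  — shift
  I6: { [B → B E . e] }  — shift
  I7: { [B → B E e .] }  — reduce
  I8: { [B → B C ) .] }  — reduce
  I9: { [E → B C e .] }  — reduce
  I10: { [B → B C . )], [C → B C . *], [E → B C . e] }  — shift
  I11: { [C → B C * .] }  — reduce

I0 contains reduce item [E → .] and shift item [B → . )] — shift-reduce conflict.
I2 contains reduce items [C → .], [E → .] and shift item [B → . )] — shift-reduce conflict.
I4 contains reduce items [C → .], [C → B .], [E → .] and shift item [B → . )] — shift-reduce conflict.

Answer: Yes — I0: [E → .] vs [B → . )]; I2: [C → .] vs [B → . )]; I4: [C → .] vs [B → . )]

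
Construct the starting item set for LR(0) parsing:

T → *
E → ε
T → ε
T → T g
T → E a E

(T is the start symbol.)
First, augment the grammar with T' → T
I₀ = CLOSURE({ [T' → . T] }):
  [T' → . T] has the dot before T: add [T → . *], [T → .], [T → . T g], [T → . E a E]
  [T → . E a E] has the dot before E: add [E → .]
No further items can be added.

I₀ = { [E → .], [T → . *], [T → . E a E], [T → . T g], [T → .], [T' → . T] }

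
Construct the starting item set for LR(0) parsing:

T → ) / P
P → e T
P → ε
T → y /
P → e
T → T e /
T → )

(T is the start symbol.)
{ [T → . ) / P], [T → . )], [T → . T e /], [T → . y /], [T' → . T] }

First, augment the grammar with T' → T
I₀ = CLOSURE({ [T' → . T] }):
  [T' → . T] has the dot before T: add [T → . ) / P], [T → . y /], [T → . T e /], [T → . )]
No further items can be added.

I₀ = { [T → . ) / P], [T → . )], [T → . T e /], [T → . y /], [T' → . T] }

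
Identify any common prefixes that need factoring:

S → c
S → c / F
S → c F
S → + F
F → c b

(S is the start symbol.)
Yes, S has productions with common prefix 'c'

Left-factoring is needed when two productions for the same non-terminal
share a common prefix on the right-hand side.

Productions for S:
  S → c
  S → c / F
  S → c F
  S → + F

Found common prefix 'c' in productions for S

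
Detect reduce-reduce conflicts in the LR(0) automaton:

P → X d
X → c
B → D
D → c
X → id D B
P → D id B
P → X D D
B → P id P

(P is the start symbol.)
Yes — I4: [D → c .] vs [X → c .]

Augment with P' → P and build the canonical LR(0) collection (I0 = CLOSURE({[P' → . P]}), then GOTO on every symbol after a dot until no new states appear). It has 18 states:
  I0: { [D → . c], [P → . D id B], [P → . X D D], [P → . X d], [P' → . P], [X → . c], [X → . id D B] }  — shift
  I1: { [P → D . id B] }  — shift
  I2: { [P' → P .] }  — accept
  I3: { [D → . c], [P → X . D D], [P → X . d] }  — shift
  I4: { [D → c .], [X → c .] }  — 2 reduces
  I5: { [D → . c], [X → id . D B] }  — shift
  I6: { [B → . D], [B → . P id P], [D → . c], [P → . D id B], [P → . X D D], [P → . X d], [X → . c], [X → . id D B], [X → id D . B] }  — shift
  I7: { [D → c .] }  — reduce
  I8: { [X → id D B .] }  — reduce
  I9: { [B → D .], [P → D . id B] }  — shift, reduce
  I10: { [B → P . id P] }  — shift
  I11: { [B → P id . P], [D → . c], [P → . D id B], [P → . X D D], [P → . X d], [X → . c], [X → . id D B] }  — shift
  I12: { [B → P id P .] }  — reduce
  I13: { [B → . D], [B → . P id P], [D → . c], [P → . D id B], [P → . X D D], [P → . X d], [P → D id . B], [X → . c], [X → . id D B] }  — shift
  I14: { [P → D id B .] }  — reduce
  I15: { [D → . c], [P → X D . D] }  — shift
  I16: { [P → X d .] }  — reduce
  I17: { [P → X D D .] }  — reduce

I4 contains complete items [D → c .], [X → c .] — reduce-reduce conflict.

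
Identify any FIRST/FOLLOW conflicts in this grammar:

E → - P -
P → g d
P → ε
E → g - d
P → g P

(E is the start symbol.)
Nullable non-terminals: P.

P: nullable alternative(s) P → ε; FOLLOW(P) = { '-' }
  P → g d: FIRST \ {ε} = { 'g' } — disjoint from FOLLOW(P)
  P → ε: FIRST \ {ε} = { } — this is the only nullable alternative, skip
  P → g P: FIRST \ {ε} = { 'g' } — disjoint from FOLLOW(P)

E has no nullable alternative, so no FIRST/FOLLOW check is needed there.

No FIRST/FOLLOW conflicts found.

Answer: No FIRST/FOLLOW conflicts.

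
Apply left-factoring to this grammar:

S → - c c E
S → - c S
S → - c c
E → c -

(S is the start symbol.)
Left-factoring transforms A → αβ₁ | αβ₂ into A → αA' and A' → β₁ | β₂
(α is the longest common prefix among the alternatives). Repeat until
no nonterminal has two alternatives with a common prefix.

Round 1: S has alternatives sharing prefix '- c'. Introduce S': S → - c S'
  Add: S' → c E
  Add: S' → S
  Add: S' → c

Round 2: S' has alternatives sharing prefix 'c'. Introduce S'': S' → c S''
  Add: S'' → E
  Add: S'' → ε

No remaining common prefixes — done.

Resulting grammar:
S → - c S'
S' → c S''
S'' → E
S'' → ε
S' → S
E → c -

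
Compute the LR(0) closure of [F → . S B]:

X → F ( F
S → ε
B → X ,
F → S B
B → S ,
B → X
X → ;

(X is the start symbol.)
{ [F → . S B], [S → .] }

To compute CLOSURE, for each item [A → α.Bβ] where B is a non-terminal, add [B → .γ] for all productions B → γ; repeat for the newly added items until nothing changes.

Start with: [F → . S B]
  [F → . S B] has the dot before S: add [S → .]
No further items can be added.

CLOSURE = { [F → . S B], [S → .] }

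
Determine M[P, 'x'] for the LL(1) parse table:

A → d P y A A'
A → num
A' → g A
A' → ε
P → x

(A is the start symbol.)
To find M[P, 'x'], we find productions for P where 'x' is in the predict set (PREDICT(N → α) = (FIRST(α) \ {ε}) ∪ (FOLLOW(N) if α ⇒* ε)).

P → x: PREDICT = { 'x' }
  'x' is in predict set, so this production goes in M[P, 'x']

M[P, 'x'] = P → x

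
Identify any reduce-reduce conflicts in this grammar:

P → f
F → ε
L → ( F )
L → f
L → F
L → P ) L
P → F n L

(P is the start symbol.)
Yes — I9: [L → f .] vs [P → f .]

A reduce-reduce conflict occurs when an LR(0) state has two complete items [A → α .] and [B → β .] — both call for a reduction, and with no lookahead the parser cannot choose between them.

Augment with P' → P and build the canonical LR(0) collection (I0 = CLOSURE({[P' → . P]}), then GOTO on every symbol after a dot until no new states appear). It has 14 states:
  I0: { [F → .], [P → . F n L], [P → . f], [P' → . P] }  — shift, reduce
  I1: { [P → F . n L] }  — shift
  I2: { [P' → P .] }  — accept
  I3: { [P → f .] }  — reduce
  I4: { [F → .], [L → . ( F )], [L → . F], [L → . P ) L], [L → . f], [P → . F n L], [P → . f], [P → F n . L] }  — shift, reduce
  I5: { [F → .], [L → ( . F )] }  — reduce
  I6: { [L → F .], [P → F . n L] }  — shift, reduce
  I7: { [P → F n L .] }  — reduce
  I8: { [L → P . ) L] }  — shift
  I9: { [L → f .], [P → f .] }  — 2 reduces
  I10: { [F → .], [L → . ( F )], [L → . F], [L → . P ) L], [L → . f], [L → P ) . L], [P → . F n L], [P → . f] }  — shift, reduce
  I11: { [L → P ) L .] }  — reduce
  I12: { [L → ( F . )] }  — shift
  I13: { [L → ( F ) .] }  — reduce

I9 contains complete items [L → f .], [P → f .] — reduce-reduce conflict.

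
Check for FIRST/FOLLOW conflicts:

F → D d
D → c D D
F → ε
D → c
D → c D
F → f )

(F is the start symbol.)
No FIRST/FOLLOW conflicts.

Nullable non-terminals: F.
FIRST sets used below: FIRST(D) = { 'c' }

F: nullable alternative(s) F → ε; FOLLOW(F) = { $ }
  F → D d: FIRST \ {ε} = { 'c' } — disjoint from FOLLOW(F)
  F → ε: FIRST \ {ε} = { } — this is the only nullable alternative, skip
  F → f ): FIRST \ {ε} = { 'f' } — disjoint from FOLLOW(F)

D has no nullable alternative, so no FIRST/FOLLOW check is needed there.

No FIRST/FOLLOW conflicts found.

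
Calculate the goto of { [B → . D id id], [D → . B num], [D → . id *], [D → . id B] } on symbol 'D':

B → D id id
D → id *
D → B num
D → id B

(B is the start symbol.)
{ [B → D . id id] }

GOTO(I, 'D') = CLOSURE({ [A → αX.β] : [A → α.Xβ] ∈ I, X = 'D' })

Items with dot before 'D', with the dot advanced:
  [B → . D id id] → [B → D . id id]
Closure adds nothing (no advanced item has the dot before a non-terminal).

GOTO = { [B → D . id id] }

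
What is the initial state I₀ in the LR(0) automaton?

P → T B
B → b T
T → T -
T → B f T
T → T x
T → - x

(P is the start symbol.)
{ [B → . b T], [P → . T B], [P' → . P], [T → . - x], [T → . B f T], [T → . T -], [T → . T x] }

First, augment the grammar with P' → P
I₀ = CLOSURE({ [P' → . P] }):
  [P' → . P] has the dot before P: add [P → . T B]
  [P → . T B] has the dot before T: add [T → . T -], [T → . B f T], [T → . T x], [T → . - x]
  [T → . B f T] has the dot before B: add [B → . b T]
No further items can be added.

I₀ = { [B → . b T], [P → . T B], [P' → . P], [T → . - x], [T → . B f T], [T → . T -], [T → . T x] }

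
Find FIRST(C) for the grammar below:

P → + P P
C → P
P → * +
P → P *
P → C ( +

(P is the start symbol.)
FIRST sets of the other non-terminals involved (by the same procedure, iterated to a fixed point):
  FIRST(P) = { '*', '+' }

From C → P:
  - P is a non-terminal: add FIRST(P) \ {ε} = { '*', '+' }
    P is not nullable, so stop

Collecting: FIRST(C) = { '*', '+' }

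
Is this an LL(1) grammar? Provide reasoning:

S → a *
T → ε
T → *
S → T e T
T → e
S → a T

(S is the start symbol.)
A grammar is LL(1) if for each non-terminal N with multiple productions, the predict sets of those productions are pairwise disjoint, where PREDICT(N → α) = (FIRST(α) \ {ε}) ∪ (FOLLOW(N) if α ⇒* ε).

Relevant sets:
  FIRST(T) = { '*', 'e', ε }
  FOLLOW(T) = { $, 'e' }

For S:
  PREDICT(S → a '*') = { 'a' }
  PREDICT(S → T e T) = { '*', 'e' }
  PREDICT(S → a T) = { 'a' }
For T:
  PREDICT(T → ε) = { $, 'e' }
  PREDICT(T → '*') = { '*' }
  PREDICT(T → e) = { 'e' }

Conflict found: Predict set conflict for S: { 'a' }
The grammar is NOT LL(1).

Answer: No. Predict set conflict for S: { 'a' }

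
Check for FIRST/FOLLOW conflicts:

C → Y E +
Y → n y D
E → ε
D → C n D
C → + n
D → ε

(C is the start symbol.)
Yes. D → C n D with FOLLOW(D) on { '+' }

A FIRST/FOLLOW conflict occurs when a non-terminal N has a nullable alternative N → β (β ⇒* ε) and another alternative N → α with FIRST(α) ∩ FOLLOW(N) ≠ ∅: on such a lookahead the parser cannot decide between expanding α and letting N vanish via β.

Nullable non-terminals: D, E.
FIRST sets used below: FIRST(C) = { '+', 'n' }

D: nullable alternative(s) D → ε; FOLLOW(D) = { '+' }
  D → C n D: FIRST \ {ε} = { '+', 'n' } — overlaps FOLLOW(D) on { '+' }: CONFLICT
  D → ε: FIRST \ {ε} = { } — this is the only nullable alternative, skip
E has a nullable alternative but only one production, so nothing to check.

C, Y have no nullable alternative, so no FIRST/FOLLOW check is needed there.

So the grammar has 1 FIRST/FOLLOW conflict (marked CONFLICT above).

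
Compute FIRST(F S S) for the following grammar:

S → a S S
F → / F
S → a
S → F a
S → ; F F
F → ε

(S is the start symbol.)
{ '/', ';', 'a' }

FIRST sets of the non-terminals involved (from the grammar, by fixed-point iteration):
  FIRST(F) = { '/', ε }
  FIRST(S) = { '/', ';', 'a' }

To compute FIRST(F S S), process the symbols left to right:
Symbol F is a non-terminal. Add FIRST(F) \ {ε} = { '/' }
F is nullable (ε ∈ FIRST(F)), continue to the next symbol.
Symbol S is a non-terminal. Add FIRST(S) \ {ε} = { '/', ';', 'a' }
S is not nullable (ε ∉ FIRST(S)), so stop here.
FIRST(F S S) = { '/', ';', 'a' }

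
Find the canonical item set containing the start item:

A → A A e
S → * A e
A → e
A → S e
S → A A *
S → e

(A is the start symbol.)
{ [A → . A A e], [A → . S e], [A → . e], [A' → . A], [S → . * A e], [S → . A A *], [S → . e] }

First, augment the grammar with A' → A
I₀ = CLOSURE({ [A' → . A] }):
  [A' → . A] has the dot before A: add [A → . A A e], [A → . e], [A → . S e]
  [A → . S e] has the dot before S: add [S → . * A e], [S → . A A *], [S → . e]
No further items can be added.

I₀ = { [A → . A A e], [A → . S e], [A → . e], [A' → . A], [S → . * A e], [S → . A A *], [S → . e] }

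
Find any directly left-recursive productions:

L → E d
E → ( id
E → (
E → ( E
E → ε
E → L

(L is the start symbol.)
Direct left recursion occurs when N → N α for some non-terminal N (the right-hand side begins with the left-hand side itself).

L → E d: starts with E
E → ( id: starts with '('
E → (: starts with '('
E → ( E: starts with '('
E → ε: starts with ε
E → L: starts with L

No direct left recursion found.

Answer: No direct left recursion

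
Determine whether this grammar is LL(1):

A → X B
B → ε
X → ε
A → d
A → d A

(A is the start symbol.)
Relevant sets:
  FIRST(X) = { ε }
  FIRST(B) = { ε }
  FOLLOW(A) = { $ }

For A:
  PREDICT(A → X B) = { $ }
  PREDICT(A → d) = { 'd' }
  PREDICT(A → d A) = { 'd' }
B, X have a single production, so nothing to check there.

Conflict found: Predict set conflict for A: { 'd' }
The grammar is NOT LL(1).

Answer: No. Predict set conflict for A: { 'd' }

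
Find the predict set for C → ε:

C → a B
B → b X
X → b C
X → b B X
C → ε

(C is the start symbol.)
{ $, 'b' }

PREDICT(C → ε) = (FIRST(RHS) \ {ε}) ∪ (FOLLOW(C) if ε ∈ FIRST(RHS), i.e. RHS ⇒* ε)
The right-hand side is ε (FIRST(ε) = { ε }), so the predict set is FOLLOW(C) = { $, 'b' }
PREDICT(C → ε) = { $, 'b' }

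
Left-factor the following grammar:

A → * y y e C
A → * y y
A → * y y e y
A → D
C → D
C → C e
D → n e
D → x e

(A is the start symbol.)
Left-factoring transforms A → αβ₁ | αβ₂ into A → αA' and A' → β₁ | β₂
(α is the longest common prefix among the alternatives). Repeat until
no nonterminal has two alternatives with a common prefix.

Round 1: A has alternatives sharing prefix '* y y'. Introduce A': A → * y y A'
  Add: A' → e C
  Add: A' → ε
  Add: A' → e y

Round 2: A' has alternatives sharing prefix 'e'. Introduce A'': A' → e A''
  Add: A'' → C
  Add: A'' → y

No remaining common prefixes — done.

Resulting grammar:
A → * y y A'
A' → e A''
A'' → C
A'' → y
A' → ε
A → D
C → D
C → C e
D → n e
D → x e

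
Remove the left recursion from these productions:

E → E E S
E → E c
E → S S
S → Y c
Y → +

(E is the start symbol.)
E is directly left-recursive. The standard transformation for
  A → A α₁ | ... | A α_m | β₁ | ... | β_n
is
  A  → β₁ A' | ... | β_n A'
  A' → α₁ A' | ... | α_m A' | ε

E → S S becomes E → S S E'
E → E E S becomes E' → E S E'
E → E c becomes E' → c E'
Add E' → ε

Productions for other non-terminals are unchanged:
  S → Y c
  Y → +

Resulting grammar:
E → S S E'
E' → E S E'
E' → c E'
E' → ε
S → Y c
Y → +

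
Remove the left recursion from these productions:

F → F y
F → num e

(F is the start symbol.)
F is directly left-recursive. The standard transformation for
  A → A α₁ | ... | A α_m | β₁ | ... | β_n
is
  A  → β₁ A' | ... | β_n A'
  A' → α₁ A' | ... | α_m A' | ε

F → num e becomes F → num e F'
F → F y becomes F' → y F'
Add F' → ε

Resulting grammar:
F → num e F'
F' → y F'
F' → ε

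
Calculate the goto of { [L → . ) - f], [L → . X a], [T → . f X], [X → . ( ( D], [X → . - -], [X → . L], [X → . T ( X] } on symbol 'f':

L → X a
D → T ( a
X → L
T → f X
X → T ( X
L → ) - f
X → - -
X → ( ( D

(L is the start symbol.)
GOTO(I, 'f') = CLOSURE({ [A → αX.β] : [A → α.Xβ] ∈ I, X = 'f' })

Items with dot before 'f', with the dot advanced:
  [T → . f X] → [T → f . X]
Closure of the advanced items:
  [T → f . X] has the dot before X: add [X → . L], [X → . T ( X], [X → . - -], [X → . ( ( D]
  [X → . L] has the dot before L: add [L → . X a], [L → . ) - f]
  [X → . T ( X] has the dot before T: add [T → . f X]

GOTO = { [L → . ) - f], [L → . X a], [T → . f X], [T → f . X], [X → . ( ( D], [X → . - -], [X → . L], [X → . T ( X] }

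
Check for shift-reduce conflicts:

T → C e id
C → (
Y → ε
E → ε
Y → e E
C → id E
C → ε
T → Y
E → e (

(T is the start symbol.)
Yes — I0: [C → .] vs [C → . (]; I5: [E → .] vs [E → . e (]; I6: [E → .] vs [E → . e (]

A shift-reduce conflict occurs when an LR(0) state has both:
  - a complete (reduce) item [A → α .] (dot at the end), and
  - a shift item [B → β . c γ] (dot before a terminal).

Augment with T' → T and build the canonical LR(0) collection (I0 = CLOSURE({[T' → . T]}), then GOTO on every symbol after a dot until no new states appear). It has 13 states:
  I0: { [C → . (], [C → . id E], [C → .], [T → . C e id], [T → . Y], [T' → . T], [Y → . e E], [Y → .] }  — shift, 2 reduces
  I1: { [C → ( .] }  — reduce
  I2: { [T → C . e id] }  — shift
  I3: { [T' → T .] }  — accept
  I4: { [T → Y .] }  — reduce
  I5: { [E → . e (], [E → .], [Y → e . E] }  — shift, reduce
  I6: { [C → id . E], [E → . e (], [E → .] }  — shift, reduce
  I7: { [C → id E .] }  — reduce
  I8: { [E → e . (] }  — shift
  I9: { [E → e ( .] }  — reduce
  I10: { [Y → e E .] }  — reduce
  I11: { [T → C e . id] }  — shift
  I12: { [T → C e id .] }  — reduce

I0 contains reduce items [C → .], [Y → .] and shift items [C → . (], [C → . id E], [Y → . e E] — shift-reduce conflict.
I5 contains reduce item [E → .] and shift item [E → . e (] — shift-reduce conflict.
I6 contains reduce item [E → .] and shift item [E → . e (] — shift-reduce conflict.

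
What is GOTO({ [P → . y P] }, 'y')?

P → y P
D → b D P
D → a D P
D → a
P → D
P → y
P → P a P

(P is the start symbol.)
{ [D → . a D P], [D → . a], [D → . b D P], [P → . D], [P → . P a P], [P → . y P], [P → . y], [P → y . P] }

GOTO(I, 'y') = CLOSURE({ [A → αX.β] : [A → α.Xβ] ∈ I, X = 'y' })

Items with dot before 'y', with the dot advanced:
  [P → . y P] → [P → y . P]
Closure of the advanced items:
  [P → y . P] has the dot before P: add [P → . y P], [P → . D], [P → . y], [P → . P a P]
  [P → . D] has the dot before D: add [D → . b D P], [D → . a D P], [D → . a]

GOTO = { [D → . a D P], [D → . a], [D → . b D P], [P → . D], [P → . P a P], [P → . y P], [P → . y], [P → y . P] }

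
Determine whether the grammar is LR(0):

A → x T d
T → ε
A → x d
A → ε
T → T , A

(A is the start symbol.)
A grammar is LR(0) if no state in the canonical LR(0) collection has:
  - both a shift item (dot before a terminal) and a complete item (shift-reduce conflict), or
  - two or more complete items (reduce-reduce conflict; the accept item [A' → A .] counts as a complete item here).

Augment with A' → A and build the canonical LR(0) collection (I0 = CLOSURE({[A' → . A]}), then GOTO on every symbol after a dot until no new states appear). It has 8 states:
  I0: { [A → . x T d], [A → . x d], [A → .], [A' → . A] }  — shift, reduce
  I1: { [A' → A .] }  — accept
  I2: { [A → x . T d], [A → x . d], [T → . T , A], [T → .] }  — shift, reduce
  I3: { [A → x T . d], [T → T . , A] }  — shift
  I4: { [A → x d .] }  — reduce
  I5: { [A → . x T d], [A → . x d], [A → .], [T → T , . A] }  — shift, reduce
  I6: { [A → x T d .] }  — reduce
  I7: { [T → T , A .] }  — reduce

Conflict in state I0:
  Shift-reduce conflict between [A → .] and [A → . x T d]
So the grammar is NOT LR(0).

Answer: No. Shift-reduce conflict between [A → .] and [A → . x T d]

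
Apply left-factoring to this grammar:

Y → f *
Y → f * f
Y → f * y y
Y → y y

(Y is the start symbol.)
Y → f * Y'
Y' → ε
Y' → f
Y' → y y
Y → y y

Left-factoring transforms A → αβ₁ | αβ₂ into A → αA' and A' → β₁ | β₂
(α is the longest common prefix among the alternatives). Repeat until
no nonterminal has two alternatives with a common prefix.

Round 1: Y has alternatives sharing prefix 'f *'. Introduce Y': Y → f * Y'
  Add: Y' → ε
  Add: Y' → f
  Add: Y' → y y

No remaining common prefixes — done.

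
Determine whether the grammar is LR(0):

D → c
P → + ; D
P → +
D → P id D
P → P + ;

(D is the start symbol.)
No. Shift-reduce conflict between [P → + .] and [P → + . ; D]

A grammar is LR(0) if no state in the canonical LR(0) collection has:
  - both a shift item (dot before a terminal) and a complete item (shift-reduce conflict), or
  - two or more complete items (reduce-reduce conflict; the accept item [D' → D .] counts as a complete item here).

Augment with D' → D and build the canonical LR(0) collection (I0 = CLOSURE({[D' → . D]}), then GOTO on every symbol after a dot until no new states appear). It has 11 states:
  I0: { [D → . P id D], [D → . c], [D' → . D], [P → . + ; D], [P → . +], [P → . P + ;] }  — shift
  I1: { [P → + . ; D], [P → + .] }  — shift, reduce
  I2: { [D' → D .] }  — accept
  I3: { [D → P . id D], [P → P . + ;] }  — shift
  I4: { [D → c .] }  — reduce
  I5: { [P → P + . ;] }  — shift
  I6: { [D → . P id D], [D → . c], [D → P id . D], [P → . + ; D], [P → . +], [P → . P + ;] }  — shift
  I7: { [D → P id D .] }  — reduce
  I8: { [P → P + ; .] }  — reduce
  I9: { [D → . P id D], [D → . c], [P → + ; . D], [P → . + ; D], [P → . +], [P → . P + ;] }  — shift
  I10: { [P → + ; D .] }  — reduce

Conflict in state I1:
  Shift-reduce conflict between [P → + .] and [P → + . ; D]
So the grammar is NOT LR(0).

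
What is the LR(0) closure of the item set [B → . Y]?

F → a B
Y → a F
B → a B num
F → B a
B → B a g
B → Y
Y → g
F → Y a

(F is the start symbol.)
{ [B → . Y], [Y → . a F], [Y → . g] }

To compute CLOSURE, for each item [A → α.Bβ] where B is a non-terminal, add [B → .γ] for all productions B → γ; repeat for the newly added items until nothing changes.

Start with: [B → . Y]
  [B → . Y] has the dot before Y: add [Y → . a F], [Y → . g]
No further items can be added.

CLOSURE = { [B → . Y], [Y → . a F], [Y → . g] }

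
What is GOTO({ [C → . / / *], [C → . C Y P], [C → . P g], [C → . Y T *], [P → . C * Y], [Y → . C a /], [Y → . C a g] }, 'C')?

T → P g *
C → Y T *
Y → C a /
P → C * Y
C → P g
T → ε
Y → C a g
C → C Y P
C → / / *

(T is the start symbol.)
{ [C → . / / *], [C → . C Y P], [C → . P g], [C → . Y T *], [C → C . Y P], [P → . C * Y], [P → C . * Y], [Y → . C a /], [Y → . C a g], [Y → C . a /], [Y → C . a g] }

GOTO(I, 'C') = CLOSURE({ [A → αX.β] : [A → α.Xβ] ∈ I, X = 'C' })

Items with dot before 'C', with the dot advanced:
  [C → . C Y P] → [C → C . Y P]
  [P → . C * Y] → [P → C . * Y]
  [Y → . C a /] → [Y → C . a /]
  [Y → . C a g] → [Y → C . a g]
Closure of the advanced items:
  [C → C . Y P] has the dot before Y: add [Y → . C a /], [Y → . C a g]
  [Y → . C a /] has the dot before C: add [C → . Y T *], [C → . P g], [C → . C Y P], [C → . / / *]
  [C → . P g] has the dot before P: add [P → . C * Y]

GOTO = { [C → . / / *], [C → . C Y P], [C → . P g], [C → . Y T *], [C → C . Y P], [P → . C * Y], [P → C . * Y], [Y → . C a /], [Y → . C a g], [Y → C . a /], [Y → C . a g] }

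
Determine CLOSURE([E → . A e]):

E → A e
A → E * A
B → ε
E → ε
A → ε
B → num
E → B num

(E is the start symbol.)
Start with: [E → . A e]
  [E → . A e] has the dot before A: add [A → . E * A], [A → .]
  [A → . E * A] has the dot before E: add [E → .], [E → . B num]
  [E → . B num] has the dot before B: add [B → .], [B → . num]
No further items can be added.

CLOSURE = { [A → . E * A], [A → .], [B → . num], [B → .], [E → . A e], [E → . B num], [E → .] }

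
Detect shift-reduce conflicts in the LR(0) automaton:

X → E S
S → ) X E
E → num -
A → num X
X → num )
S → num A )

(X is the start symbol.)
A shift-reduce conflict occurs when an LR(0) state has both:
  - a complete (reduce) item [A → α .] (dot at the end), and
  - a shift item [B → β . c γ] (dot before a terminal).

Augment with X' → X and build the canonical LR(0) collection (I0 = CLOSURE({[X' → . X]}), then GOTO on every symbol after a dot until no new states appear). It has 16 states:
  I0: { [E → . num -], [X → . E S], [X → . num )], [X' → . X] }  — shift
  I1: { [S → . ) X E], [S → . num A )], [X → E . S] }  — shift
  I2: { [X' → X .] }  — accept
  I3: { [E → num . -], [X → num . )] }  — shift
  I4: { [X → num ) .] }  — reduce
  I5: { [E → num - .] }  — reduce
  I6: { [E → . num -], [S → ) . X E], [X → . E S], [X → . num )] }  — shift
  I7: { [X → E S .] }  — reduce
  I8: { [A → . num X], [S → num . A )] }  — shift
  I9: { [S → num A . )] }  — shift
  I10: { [A → num . X], [E → . num -], [X → . E S], [X → . num )] }  — shift
  I11: { [A → num X .] }  — reduce
  I12: { [S → num A ) .] }  — reduce
  I13: { [E → . num -], [S → ) X . E] }  — shift
  I14: { [S → ) X E .] }  — reduce
  I15: { [E → num . -] }  — shift

No state contains both a complete item and a shift item.

Answer: No shift-reduce conflicts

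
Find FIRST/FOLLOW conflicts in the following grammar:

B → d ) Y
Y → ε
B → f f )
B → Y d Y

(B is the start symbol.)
Nullable non-terminals: Y.
Y has a nullable alternative but only one production, so nothing to check.

B has no nullable alternative, so no FIRST/FOLLOW check is needed there.

No FIRST/FOLLOW conflicts found.

Answer: No FIRST/FOLLOW conflicts.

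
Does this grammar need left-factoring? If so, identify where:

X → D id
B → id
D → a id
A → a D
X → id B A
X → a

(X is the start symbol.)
Left-factoring is needed when two productions for the same non-terminal
share a common prefix on the right-hand side.

Productions for X:
  X → D id
  X → id B A
  X → a

No common prefixes found.

Answer: No, left-factoring is not needed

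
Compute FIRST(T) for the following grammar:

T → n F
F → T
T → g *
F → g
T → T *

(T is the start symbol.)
{ 'g', 'n' }

From T → n F:
  - n is a terminal: add 'n' and stop
From T → g *:
  - g is a terminal: add 'g' and stop
From T → T *:
  - T is the symbol being defined: contributes nothing new
    T is not nullable, so stop

Collecting: FIRST(T) = { 'g', 'n' }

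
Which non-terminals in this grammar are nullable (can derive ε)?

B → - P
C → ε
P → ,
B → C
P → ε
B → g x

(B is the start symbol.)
{ 'B', 'C', 'P' }

A non-terminal is nullable if it can derive ε (the empty string): either it has an ε-production, or it has a production whose right-hand side consists entirely of nullable non-terminals.

ε-productions: C → ε, P → ε
So C, P are immediately nullable.
B → C: every symbol on the right is nullable, so B is nullable too.
Every non-terminal is now nullable.
Nullable = { 'B', 'C', 'P' }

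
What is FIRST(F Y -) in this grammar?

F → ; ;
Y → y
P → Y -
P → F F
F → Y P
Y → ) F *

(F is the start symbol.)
{ ')', ';', 'y' }

FIRST sets of the non-terminals involved (from the grammar, by fixed-point iteration):
  FIRST(F) = { ')', ';', 'y' }

To compute FIRST(F Y -), process the symbols left to right:
Symbol F is a non-terminal. Add FIRST(F) \ {ε} = { ')', ';', 'y' }
F is not nullable (ε ∉ FIRST(F)), so stop here.
FIRST(F Y -) = { ')', ';', 'y' }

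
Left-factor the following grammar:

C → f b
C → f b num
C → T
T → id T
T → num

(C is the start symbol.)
Left-factoring transforms A → αβ₁ | αβ₂ into A → αA' and A' → β₁ | β₂
(α is the longest common prefix among the alternatives). Repeat until
no nonterminal has two alternatives with a common prefix.

Round 1: C has alternatives sharing prefix 'f b'. Introduce C': C → f b C'
  Add: C' → ε
  Add: C' → num

No remaining common prefixes — done.

Resulting grammar:
C → f b C'
C' → ε
C' → num
C → T
T → id T
T → num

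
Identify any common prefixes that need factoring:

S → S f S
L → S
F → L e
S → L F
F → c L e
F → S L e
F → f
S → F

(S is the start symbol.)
No, left-factoring is not needed

Left-factoring is needed when two productions for the same non-terminal
share a common prefix on the right-hand side.

Productions for S:
  S → S f S
  S → L F
  S → F
Productions for F:
  F → L e
  F → c L e
  F → S L e
  F → f

No common prefixes found.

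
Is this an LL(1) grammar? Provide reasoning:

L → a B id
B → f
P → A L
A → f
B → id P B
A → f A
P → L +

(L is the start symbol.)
No. Predict set conflict for A: { 'f' }

A grammar is LL(1) if for each non-terminal N with multiple productions, the predict sets of those productions are pairwise disjoint, where PREDICT(N → α) = (FIRST(α) \ {ε}) ∪ (FOLLOW(N) if α ⇒* ε).

Relevant sets:
  FIRST(A) = { 'f' }
  FIRST(L) = { 'a' }

For B:
  PREDICT(B → f) = { 'f' }
  PREDICT(B → id P B) = { 'id' }
For P:
  PREDICT(P → A L) = { 'f' }
  PREDICT(P → L '+') = { 'a' }
For A:
  PREDICT(A → f) = { 'f' }
  PREDICT(A → f A) = { 'f' }
L has a single production, so nothing to check there.

Conflict found: Predict set conflict for A: { 'f' }
The grammar is NOT LL(1).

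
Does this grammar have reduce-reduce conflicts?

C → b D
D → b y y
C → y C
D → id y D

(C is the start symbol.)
A reduce-reduce conflict occurs when an LR(0) state has two complete items [A → α .] and [B → β .] — both call for a reduction, and with no lookahead the parser cannot choose between them.

Augment with C' → C and build the canonical LR(0) collection (I0 = CLOSURE({[C' → . C]}), then GOTO on every symbol after a dot until no new states appear). It has 12 states:
  I0: { [C → . b D], [C → . y C], [C' → . C] }  — shift
  I1: { [C' → C .] }  — accept
  I2: { [C → b . D], [D → . b y y], [D → . id y D] }  — shift
  I3: { [C → . b D], [C → . y C], [C → y . C] }  — shift
  I4: { [C → y C .] }  — reduce
  I5: { [C → b D .] }  — reduce
  I6: { [D → b . y y] }  — shift
  I7: { [D → id . y D] }  — shift
  I8: { [D → . b y y], [D → . id y D], [D → id y . D] }  — shift
  I9: { [D → id y D .] }  — reduce
  I10: { [D → b y . y] }  — shift
  I11: { [D → b y y .] }  — reduce

No state contains more than one complete item.

Answer: No reduce-reduce conflicts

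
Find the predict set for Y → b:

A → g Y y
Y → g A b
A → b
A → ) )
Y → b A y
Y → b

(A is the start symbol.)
{ 'b' }

PREDICT(Y → b) = (FIRST(RHS) \ {ε}) ∪ (FOLLOW(Y) if ε ∈ FIRST(RHS), i.e. RHS ⇒* ε)
FIRST(b) = { 'b' }
ε ∉ FIRST(b), so FOLLOW(Y) is not added.
PREDICT(Y → b) = { 'b' }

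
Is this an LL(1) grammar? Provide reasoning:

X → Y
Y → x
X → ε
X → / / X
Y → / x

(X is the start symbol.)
Relevant sets:
  FIRST(Y) = { '/', 'x' }
  FOLLOW(X) = { $ }

For X:
  PREDICT(X → Y) = { '/', 'x' }
  PREDICT(X → ε) = { $ }
  PREDICT(X → '/' '/' X) = { '/' }
For Y:
  PREDICT(Y → x) = { 'x' }
  PREDICT(Y → '/' x) = { '/' }

Conflict found: Predict set conflict for X: { '/' }
The grammar is NOT LL(1).

Answer: No. Predict set conflict for X: { '/' }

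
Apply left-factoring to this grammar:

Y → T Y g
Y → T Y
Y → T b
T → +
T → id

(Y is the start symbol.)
Left-factoring transforms A → αβ₁ | αβ₂ into A → αA' and A' → β₁ | β₂
(α is the longest common prefix among the alternatives). Repeat until
no nonterminal has two alternatives with a common prefix.

Round 1: Y has alternatives sharing prefix 'T'. Introduce Y': Y → T Y'
  Add: Y' → Y g
  Add: Y' → Y
  Add: Y' → b

Round 2: Y' has alternatives sharing prefix 'Y'. Introduce Y'': Y' → Y Y''
  Add: Y'' → g
  Add: Y'' → ε

No remaining common prefixes — done.

Resulting grammar:
Y → T Y'
Y' → Y Y''
Y'' → g
Y'' → ε
Y' → b
T → +
T → id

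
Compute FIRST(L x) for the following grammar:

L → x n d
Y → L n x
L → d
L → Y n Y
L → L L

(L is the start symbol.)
{ 'd', 'x' }

FIRST sets of the non-terminals involved (from the grammar, by fixed-point iteration):
  FIRST(L) = { 'd', 'x' }

To compute FIRST(L x), process the symbols left to right:
Symbol L is a non-terminal. Add FIRST(L) \ {ε} = { 'd', 'x' }
L is not nullable (ε ∉ FIRST(L)), so stop here.
FIRST(L x) = { 'd', 'x' }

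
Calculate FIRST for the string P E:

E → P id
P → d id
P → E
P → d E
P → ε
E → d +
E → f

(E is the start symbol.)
FIRST sets of the non-terminals involved (from the grammar, by fixed-point iteration):
  FIRST(P) = { 'd', 'f', 'id', ε }
  FIRST(E) = { 'd', 'f', 'id' }

To compute FIRST(P E), process the symbols left to right:
Symbol P is a non-terminal. Add FIRST(P) \ {ε} = { 'd', 'f', 'id' }
P is nullable (ε ∈ FIRST(P)), continue to the next symbol.
Symbol E is a non-terminal. Add FIRST(E) \ {ε} = { 'd', 'f', 'id' }
E is not nullable (ε ∉ FIRST(E)), so stop here.
FIRST(P E) = { 'd', 'f', 'id' }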